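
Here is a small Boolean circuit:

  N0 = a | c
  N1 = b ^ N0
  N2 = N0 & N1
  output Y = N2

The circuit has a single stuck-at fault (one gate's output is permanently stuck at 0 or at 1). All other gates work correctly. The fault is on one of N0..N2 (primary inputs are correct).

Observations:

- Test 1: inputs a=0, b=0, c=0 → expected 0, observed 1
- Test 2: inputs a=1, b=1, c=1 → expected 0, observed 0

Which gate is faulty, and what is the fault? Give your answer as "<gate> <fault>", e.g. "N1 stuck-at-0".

N0 stuck-at-1

Fault-free values for test 1 (a=0, b=0, c=0): N0=0, N1=0, N2=0, giving Y=0. Observed 1.
Test 1: faults giving observed 1 are {N0 stuck-at-1, N2 stuck-at-1}.
Test 2 (a=1, b=1, c=1): fault-free N0=1, N1=0, N2=0 → 0; observed 0. Eliminates N2 stuck-at-1.
Only N0 stuck-at-1 is consistent with every test.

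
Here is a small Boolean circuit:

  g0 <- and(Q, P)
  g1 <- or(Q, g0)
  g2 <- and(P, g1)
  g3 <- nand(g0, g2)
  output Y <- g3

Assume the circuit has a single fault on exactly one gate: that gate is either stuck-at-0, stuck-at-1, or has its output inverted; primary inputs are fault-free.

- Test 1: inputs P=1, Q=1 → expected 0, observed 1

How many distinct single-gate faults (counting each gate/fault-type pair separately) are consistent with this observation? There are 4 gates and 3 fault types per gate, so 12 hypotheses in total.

8

Fault-free: g0=1, g1=1, g2=1, g3=0 → 0. Observed 1.
  g0 stuck-at-0: output 1 ✓
  g0 stuck-at-1: output 0 ✗
  g0 inverted output: output 1 ✓
  g1 stuck-at-0: output 1 ✓
  g1 stuck-at-1: output 0 ✗
  g1 inverted output: output 1 ✓
  g2 stuck-at-0: output 1 ✓
  g2 stuck-at-1: output 0 ✗
  g2 inverted output: output 1 ✓
  g3 stuck-at-0: output 0 ✗
  g3 stuck-at-1: output 1 ✓
  g3 inverted output: output 1 ✓
Consistent faults: {g0 stuck-at-0, g0 inverted output, g1 stuck-at-0, g1 inverted output, g2 stuck-at-0, g2 inverted output, g3 stuck-at-1, g3 inverted output} — 8 in all.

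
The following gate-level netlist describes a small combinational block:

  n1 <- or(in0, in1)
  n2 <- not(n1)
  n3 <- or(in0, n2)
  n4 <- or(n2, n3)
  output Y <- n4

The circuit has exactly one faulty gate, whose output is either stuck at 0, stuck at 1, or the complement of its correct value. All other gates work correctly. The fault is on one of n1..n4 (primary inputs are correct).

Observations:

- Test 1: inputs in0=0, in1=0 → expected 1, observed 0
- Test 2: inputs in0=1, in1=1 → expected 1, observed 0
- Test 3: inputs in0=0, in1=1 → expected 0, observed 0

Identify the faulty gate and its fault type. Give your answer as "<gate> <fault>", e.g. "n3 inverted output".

n4 stuck-at-0

Fault-free values for test 1 (in0=0, in1=0): n1=0, n2=1, n3=1, n4=1, giving Y=1. Observed 0.
Test 1: faults giving observed 0 are {n1 stuck-at-1, n1 inverted output, n2 stuck-at-0, n2 inverted output, n4 stuck-at-0, n4 inverted output}.
Test 2 (in0=1, in1=1): fault-free n1=1, n2=0, n3=1, n4=1 → 1; observed 0. Eliminates n1 stuck-at-1, n1 inverted output, n2 stuck-at-0, n2 inverted output.
Test 3 (in0=0, in1=1): fault-free n1=1, n2=0, n3=0, n4=0 → 0; observed 0. Eliminates n4 inverted output.
Only n4 stuck-at-0 is consistent with every test.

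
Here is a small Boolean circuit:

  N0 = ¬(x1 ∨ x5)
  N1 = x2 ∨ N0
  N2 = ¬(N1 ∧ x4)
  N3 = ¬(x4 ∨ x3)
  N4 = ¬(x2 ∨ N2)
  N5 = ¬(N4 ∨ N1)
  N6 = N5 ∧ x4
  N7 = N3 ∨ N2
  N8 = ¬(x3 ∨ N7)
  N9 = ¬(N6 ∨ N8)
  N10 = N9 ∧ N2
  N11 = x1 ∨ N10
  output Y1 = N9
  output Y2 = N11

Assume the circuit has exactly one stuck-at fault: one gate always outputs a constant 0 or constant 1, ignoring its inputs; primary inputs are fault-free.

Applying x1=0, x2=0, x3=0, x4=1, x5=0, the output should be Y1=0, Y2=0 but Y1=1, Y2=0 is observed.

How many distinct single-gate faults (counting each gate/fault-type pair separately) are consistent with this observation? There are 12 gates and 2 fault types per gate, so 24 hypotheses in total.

4

Fault-free: N0=1, N1=1, N2=0, N3=0, N4=1, N5=0, N6=0, N7=0, N8=1, N9=0, N10=0, N11=0 → Y1=0, Y2=0. Observed Y1=1, Y2=0.
  N0: none of the 2 fault types match ✗
  N1: none of the 2 fault types match ✗
  N2: none of the 2 fault types match ✗
  N3: stuck-at-1 ✓; others ✗
  N4: none of the 2 fault types match ✗
  N5: none of the 2 fault types match ✗
  N6: none of the 2 fault types match ✗
  N7: stuck-at-1 ✓; others ✗
  N8: stuck-at-0 ✓; others ✗
  N9: stuck-at-1 ✓; others ✗
  N10: none of the 2 fault types match ✗
  N11: none of the 2 fault types match ✗
Consistent faults: {N3 stuck-at-1, N7 stuck-at-1, N8 stuck-at-0, N9 stuck-at-1} — 4 in all.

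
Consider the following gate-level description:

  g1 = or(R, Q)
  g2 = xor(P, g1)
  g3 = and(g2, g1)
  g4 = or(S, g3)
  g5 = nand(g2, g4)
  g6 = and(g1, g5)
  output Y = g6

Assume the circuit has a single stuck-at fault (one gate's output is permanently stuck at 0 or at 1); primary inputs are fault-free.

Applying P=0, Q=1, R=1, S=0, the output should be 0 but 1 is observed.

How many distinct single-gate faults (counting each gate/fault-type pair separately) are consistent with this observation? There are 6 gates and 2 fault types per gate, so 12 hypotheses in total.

5

Fault-free: g1=1, g2=1, g3=1, g4=1, g5=0, g6=0 → 0. Observed 1.
  g1 stuck-at-0: output 0 ✗
  g1 stuck-at-1: output 0 ✗
  g2 stuck-at-0: output 1 ✓
  g2 stuck-at-1: output 0 ✗
  g3 stuck-at-0: output 1 ✓
  g3 stuck-at-1: output 0 ✗
  g4 stuck-at-0: output 1 ✓
  g4 stuck-at-1: output 0 ✗
  g5 stuck-at-0: output 0 ✗
  g5 stuck-at-1: output 1 ✓
  g6 stuck-at-0: output 0 ✗
  g6 stuck-at-1: output 1 ✓
Consistent faults: {g2 stuck-at-0, g3 stuck-at-0, g4 stuck-at-0, g5 stuck-at-1, g6 stuck-at-1} — 5 in all.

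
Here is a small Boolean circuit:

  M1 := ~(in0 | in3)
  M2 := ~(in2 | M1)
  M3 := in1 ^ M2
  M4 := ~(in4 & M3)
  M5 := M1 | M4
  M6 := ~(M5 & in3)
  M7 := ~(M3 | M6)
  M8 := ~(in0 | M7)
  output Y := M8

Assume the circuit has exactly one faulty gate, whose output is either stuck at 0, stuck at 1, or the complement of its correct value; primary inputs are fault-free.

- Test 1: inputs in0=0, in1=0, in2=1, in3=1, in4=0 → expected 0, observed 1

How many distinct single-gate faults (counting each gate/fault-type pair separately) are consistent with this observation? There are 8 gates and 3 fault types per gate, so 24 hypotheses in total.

Fault-free: M1=0, M2=0, M3=0, M4=1, M5=1, M6=0, M7=1, M8=0 → 0. Observed 1.
  M1: none of the 3 fault types match ✗
  M2: stuck-at-1, inverted output ✓; others ✗
  M3: stuck-at-1, inverted output ✓; others ✗
  M4: stuck-at-0, inverted output ✓; others ✗
  M5: stuck-at-0, inverted output ✓; others ✗
  M6: stuck-at-1, inverted output ✓; others ✗
  M7: stuck-at-0, inverted output ✓; others ✗
  M8: stuck-at-1, inverted output ✓; others ✗
Consistent faults: {M2 stuck-at-1, M2 inverted output, M3 stuck-at-1, M3 inverted output, M4 stuck-at-0, M4 inverted output, M5 stuck-at-0, M5 inverted output, M6 stuck-at-1, M6 inverted output, M7 stuck-at-0, M7 inverted output, M8 stuck-at-1, M8 inverted output} — 14 in all.

14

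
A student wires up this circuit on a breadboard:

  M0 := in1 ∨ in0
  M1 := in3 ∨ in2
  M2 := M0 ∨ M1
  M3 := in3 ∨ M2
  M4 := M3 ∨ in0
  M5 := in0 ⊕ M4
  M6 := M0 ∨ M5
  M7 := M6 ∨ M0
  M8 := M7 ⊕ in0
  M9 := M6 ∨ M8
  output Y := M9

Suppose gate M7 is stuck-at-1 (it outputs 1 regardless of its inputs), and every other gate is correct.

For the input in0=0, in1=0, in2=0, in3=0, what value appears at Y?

Propagate with M7 forced: M0=0, M1=0, M2=0, M3=0, M4=0, M5=0, M6=0, M7=1 [stuck-at-1], M8=1, M9=1.
So Y = 1. (Without the fault it would be 0.)

1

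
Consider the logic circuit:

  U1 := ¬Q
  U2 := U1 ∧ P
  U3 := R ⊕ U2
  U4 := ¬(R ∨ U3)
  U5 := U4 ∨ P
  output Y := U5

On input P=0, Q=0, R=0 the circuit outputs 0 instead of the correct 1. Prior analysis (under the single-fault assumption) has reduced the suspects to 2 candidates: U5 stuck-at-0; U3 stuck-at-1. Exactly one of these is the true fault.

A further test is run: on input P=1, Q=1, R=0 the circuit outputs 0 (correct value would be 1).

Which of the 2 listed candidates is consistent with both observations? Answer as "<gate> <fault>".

U5 stuck-at-0

Evaluate each candidate on input P=1, Q=1, R=0:
  U5 stuck-at-0: U1=0, U2=0, U3=0, U4=1, U5=0 [stuck-at-0] → 0 — matches
  U3 stuck-at-1: U1=0, U2=0, U3=1 [stuck-at-1], U4=0, U5=1 → 1 — eliminated
Only U5 stuck-at-0 reproduces the observed 0.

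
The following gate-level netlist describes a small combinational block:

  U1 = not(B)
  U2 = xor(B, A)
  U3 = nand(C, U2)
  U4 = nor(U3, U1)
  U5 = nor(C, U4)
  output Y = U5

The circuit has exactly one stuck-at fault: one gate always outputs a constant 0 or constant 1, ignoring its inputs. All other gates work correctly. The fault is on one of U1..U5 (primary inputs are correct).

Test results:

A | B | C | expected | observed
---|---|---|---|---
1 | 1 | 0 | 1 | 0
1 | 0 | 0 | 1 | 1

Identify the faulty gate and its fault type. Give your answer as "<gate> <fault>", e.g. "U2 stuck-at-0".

U3 stuck-at-0

Fault-free values for test 1 (A=1, B=1, C=0): U1=0, U2=0, U3=1, U4=0, U5=1, giving Y=1. Observed 0.
Test 1: faults giving observed 0 are {U3 stuck-at-0, U4 stuck-at-1, U5 stuck-at-0}.
Test 2 (A=1, B=0, C=0): fault-free U1=1, U2=1, U3=1, U4=0, U5=1 → 1; observed 1. Eliminates U4 stuck-at-1, U5 stuck-at-0.
Only U3 stuck-at-0 is consistent with every test.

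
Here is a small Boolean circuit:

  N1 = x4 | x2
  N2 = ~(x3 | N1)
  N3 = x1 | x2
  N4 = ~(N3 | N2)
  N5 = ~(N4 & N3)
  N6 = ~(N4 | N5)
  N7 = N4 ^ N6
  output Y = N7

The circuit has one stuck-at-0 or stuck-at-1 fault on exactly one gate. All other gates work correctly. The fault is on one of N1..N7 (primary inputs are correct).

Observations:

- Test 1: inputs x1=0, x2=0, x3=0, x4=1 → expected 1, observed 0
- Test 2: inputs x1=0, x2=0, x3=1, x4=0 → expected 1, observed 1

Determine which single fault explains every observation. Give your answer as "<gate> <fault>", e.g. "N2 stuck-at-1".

N1 stuck-at-0

Fault-free values for test 1 (x1=0, x2=0, x3=0, x4=1): N1=1, N2=0, N3=0, N4=1, N5=1, N6=0, N7=1, giving Y=1. Observed 0.
Test 1: faults giving observed 0 are {N1 stuck-at-0, N2 stuck-at-1, N3 stuck-at-1, N4 stuck-at-0, N6 stuck-at-1, N7 stuck-at-0}.
Test 2 (x1=0, x2=0, x3=1, x4=0): fault-free N1=0, N2=0, N3=0, N4=1, N5=1, N6=0, N7=1 → 1; observed 1. Eliminates N2 stuck-at-1, N3 stuck-at-1, N4 stuck-at-0, N6 stuck-at-1, N7 stuck-at-0.
Only N1 stuck-at-0 is consistent with every test.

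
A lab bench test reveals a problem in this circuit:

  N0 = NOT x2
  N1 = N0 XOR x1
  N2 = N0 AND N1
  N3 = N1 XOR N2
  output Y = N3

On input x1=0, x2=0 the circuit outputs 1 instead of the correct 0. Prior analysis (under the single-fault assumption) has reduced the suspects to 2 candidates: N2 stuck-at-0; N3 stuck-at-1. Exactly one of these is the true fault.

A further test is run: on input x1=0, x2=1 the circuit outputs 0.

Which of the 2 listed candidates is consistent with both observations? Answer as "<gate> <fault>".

Evaluate each candidate on input x1=0, x2=1:
  N2 stuck-at-0: N0=0, N1=0, N2=0 [stuck-at-0], N3=0 → 0 — matches
  N3 stuck-at-1: N0=0, N1=0, N2=0, N3=1 [stuck-at-1] → 1 — eliminated
Only N2 stuck-at-0 reproduces the observed 0.

N2 stuck-at-0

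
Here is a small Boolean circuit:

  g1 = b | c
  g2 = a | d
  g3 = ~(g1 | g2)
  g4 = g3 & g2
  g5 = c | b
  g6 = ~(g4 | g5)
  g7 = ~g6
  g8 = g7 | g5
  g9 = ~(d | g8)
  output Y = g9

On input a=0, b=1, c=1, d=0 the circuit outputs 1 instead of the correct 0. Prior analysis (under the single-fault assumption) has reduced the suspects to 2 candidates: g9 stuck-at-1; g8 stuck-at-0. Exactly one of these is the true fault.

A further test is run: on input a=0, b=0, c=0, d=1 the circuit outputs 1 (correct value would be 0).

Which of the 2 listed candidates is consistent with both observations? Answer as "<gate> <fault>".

g9 stuck-at-1

Evaluate each candidate on input a=0, b=0, c=0, d=1:
  g9 stuck-at-1: g1=0, g2=1, g3=0, g4=0, g5=0, g6=1, g7=0, g8=0, g9=1 [stuck-at-1] → 1 — matches
  g8 stuck-at-0: g1=0, g2=1, g3=0, g4=0, g5=0, g6=1, g7=0, g8=0 [stuck-at-0], g9=0 → 0 — eliminated
Only g9 stuck-at-1 reproduces the observed 1.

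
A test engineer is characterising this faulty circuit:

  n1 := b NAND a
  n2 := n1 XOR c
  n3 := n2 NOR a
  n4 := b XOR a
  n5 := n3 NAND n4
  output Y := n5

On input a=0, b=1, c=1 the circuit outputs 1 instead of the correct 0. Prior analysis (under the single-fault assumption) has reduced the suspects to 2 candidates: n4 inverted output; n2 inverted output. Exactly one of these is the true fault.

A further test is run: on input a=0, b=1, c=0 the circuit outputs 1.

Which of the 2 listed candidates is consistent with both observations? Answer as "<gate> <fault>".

Evaluate each candidate on input a=0, b=1, c=0:
  n4 inverted output: n1=1, n2=1, n3=0, n4=0 [inverted output], n5=1 → 1 — matches
  n2 inverted output: n1=1, n2=0 [inverted output], n3=1, n4=1, n5=0 → 0 — eliminated
Only n4 inverted output reproduces the observed 1.

n4 inverted output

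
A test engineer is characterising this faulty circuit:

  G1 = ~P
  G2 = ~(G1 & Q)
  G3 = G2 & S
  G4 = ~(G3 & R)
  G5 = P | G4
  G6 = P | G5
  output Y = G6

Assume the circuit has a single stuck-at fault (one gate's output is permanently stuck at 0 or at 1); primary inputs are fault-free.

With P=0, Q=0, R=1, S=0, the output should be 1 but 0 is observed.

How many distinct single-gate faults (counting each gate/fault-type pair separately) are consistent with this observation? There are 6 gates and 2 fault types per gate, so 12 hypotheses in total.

4

Fault-free: G1=1, G2=1, G3=0, G4=1, G5=1, G6=1 → 1. Observed 0.
  G1 stuck-at-0: output 1 ✗
  G1 stuck-at-1: output 1 ✗
  G2 stuck-at-0: output 1 ✗
  G2 stuck-at-1: output 1 ✗
  G3 stuck-at-0: output 1 ✗
  G3 stuck-at-1: output 0 ✓
  G4 stuck-at-0: output 0 ✓
  G4 stuck-at-1: output 1 ✗
  G5 stuck-at-0: output 0 ✓
  G5 stuck-at-1: output 1 ✗
  G6 stuck-at-0: output 0 ✓
  G6 stuck-at-1: output 1 ✗
Consistent faults: {G3 stuck-at-1, G4 stuck-at-0, G5 stuck-at-0, G6 stuck-at-0} — 4 in all.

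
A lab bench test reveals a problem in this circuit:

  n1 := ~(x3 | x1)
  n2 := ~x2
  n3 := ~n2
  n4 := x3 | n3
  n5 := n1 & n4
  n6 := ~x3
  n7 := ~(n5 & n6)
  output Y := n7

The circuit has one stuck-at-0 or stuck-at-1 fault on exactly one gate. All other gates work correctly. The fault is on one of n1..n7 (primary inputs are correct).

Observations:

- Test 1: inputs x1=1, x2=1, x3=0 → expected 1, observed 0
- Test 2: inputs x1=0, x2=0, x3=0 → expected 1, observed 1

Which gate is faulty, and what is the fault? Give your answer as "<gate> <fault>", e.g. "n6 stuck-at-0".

n1 stuck-at-1

Fault-free values for test 1 (x1=1, x2=1, x3=0): n1=0, n2=0, n3=1, n4=1, n5=0, n6=1, n7=1, giving Y=1. Observed 0.
Test 1: faults giving observed 0 are {n1 stuck-at-1, n5 stuck-at-1, n7 stuck-at-0}.
Test 2 (x1=0, x2=0, x3=0): fault-free n1=1, n2=1, n3=0, n4=0, n5=0, n6=1, n7=1 → 1; observed 1. Eliminates n5 stuck-at-1, n7 stuck-at-0.
Only n1 stuck-at-1 is consistent with every test.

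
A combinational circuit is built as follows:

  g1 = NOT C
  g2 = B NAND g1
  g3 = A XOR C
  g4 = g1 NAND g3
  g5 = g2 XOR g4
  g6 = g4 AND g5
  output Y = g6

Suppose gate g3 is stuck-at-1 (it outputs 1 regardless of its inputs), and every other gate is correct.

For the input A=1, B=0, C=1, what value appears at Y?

0

Propagate with g3 forced: g1=0, g2=1, g3=1 [stuck-at-1], g4=1, g5=0, g6=0.
So Y = 0. (Same as the fault-free value — the fault is masked on this input.)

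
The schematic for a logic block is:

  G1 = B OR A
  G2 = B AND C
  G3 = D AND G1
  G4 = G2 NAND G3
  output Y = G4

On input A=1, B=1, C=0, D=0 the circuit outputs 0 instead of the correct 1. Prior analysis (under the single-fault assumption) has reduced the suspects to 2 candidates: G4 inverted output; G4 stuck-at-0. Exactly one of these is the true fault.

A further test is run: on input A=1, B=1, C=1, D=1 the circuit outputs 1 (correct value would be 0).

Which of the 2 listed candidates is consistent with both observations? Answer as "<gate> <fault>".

Evaluate each candidate on input A=1, B=1, C=1, D=1:
  G4 inverted output: G1=1, G2=1, G3=1, G4=1 [inverted output] → 1 — matches
  G4 stuck-at-0: G1=1, G2=1, G3=1, G4=0 [stuck-at-0] → 0 — eliminated
Only G4 inverted output reproduces the observed 1.

G4 inverted output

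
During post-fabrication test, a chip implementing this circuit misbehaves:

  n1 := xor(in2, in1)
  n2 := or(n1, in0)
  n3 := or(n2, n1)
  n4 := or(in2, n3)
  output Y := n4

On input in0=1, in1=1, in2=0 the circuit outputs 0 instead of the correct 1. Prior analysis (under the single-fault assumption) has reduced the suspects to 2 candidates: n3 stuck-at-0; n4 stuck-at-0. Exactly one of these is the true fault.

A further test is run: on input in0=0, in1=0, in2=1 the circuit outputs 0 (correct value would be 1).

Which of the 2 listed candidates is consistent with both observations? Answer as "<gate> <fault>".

Evaluate each candidate on input in0=0, in1=0, in2=1:
  n3 stuck-at-0: n1=1, n2=1, n3=0 [stuck-at-0], n4=1 → 1 — eliminated
  n4 stuck-at-0: n1=1, n2=1, n3=1, n4=0 [stuck-at-0] → 0 — matches
Only n4 stuck-at-0 reproduces the observed 0.

n4 stuck-at-0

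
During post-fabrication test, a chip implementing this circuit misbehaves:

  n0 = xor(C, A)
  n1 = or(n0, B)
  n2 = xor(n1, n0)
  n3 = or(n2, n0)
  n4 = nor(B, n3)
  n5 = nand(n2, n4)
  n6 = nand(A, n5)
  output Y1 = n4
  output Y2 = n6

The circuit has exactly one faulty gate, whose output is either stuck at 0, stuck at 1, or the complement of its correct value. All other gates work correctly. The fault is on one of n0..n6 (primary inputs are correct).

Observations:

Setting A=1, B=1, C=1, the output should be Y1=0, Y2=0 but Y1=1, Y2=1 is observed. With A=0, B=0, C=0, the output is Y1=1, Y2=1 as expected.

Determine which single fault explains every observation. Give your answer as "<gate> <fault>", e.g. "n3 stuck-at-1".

n4 stuck-at-1

Fault-free values for test 1 (A=1, B=1, C=1): n0=0, n1=1, n2=1, n3=1, n4=0, n5=1, n6=0, giving Y1=0, Y2=0. Observed Y1=1, Y2=1.
Test 1: faults giving observed Y1=1, Y2=1 are {n4 stuck-at-1, n4 inverted output}.
Test 2 (A=0, B=0, C=0): fault-free n0=0, n1=0, n2=0, n3=0, n4=1, n5=1, n6=1 → Y1=1, Y2=1; observed Y1=1, Y2=1. Eliminates n4 inverted output.
Only n4 stuck-at-1 is consistent with every test.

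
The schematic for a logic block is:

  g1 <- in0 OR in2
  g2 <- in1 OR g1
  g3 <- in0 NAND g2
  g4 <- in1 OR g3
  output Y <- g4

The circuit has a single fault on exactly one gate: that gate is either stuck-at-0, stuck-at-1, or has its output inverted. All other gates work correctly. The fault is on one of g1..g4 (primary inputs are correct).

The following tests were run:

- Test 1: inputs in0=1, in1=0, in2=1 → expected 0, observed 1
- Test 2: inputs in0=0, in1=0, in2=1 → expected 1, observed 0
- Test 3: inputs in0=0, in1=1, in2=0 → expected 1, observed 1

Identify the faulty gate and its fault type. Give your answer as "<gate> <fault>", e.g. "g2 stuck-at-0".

Fault-free values for test 1 (in0=1, in1=0, in2=1): g1=1, g2=1, g3=0, g4=0, giving Y=0. Observed 1.
Test 1: faults giving observed 1 are {g1 stuck-at-0, g1 inverted output, g2 stuck-at-0, g2 inverted output, g3 stuck-at-1, g3 inverted output, g4 stuck-at-1, g4 inverted output}.
Test 2 (in0=0, in1=0, in2=1): fault-free g1=1, g2=1, g3=1, g4=1 → 1; observed 0. Eliminates g1 stuck-at-0, g1 inverted output, g2 stuck-at-0, g2 inverted output, g3 stuck-at-1, g4 stuck-at-1.
Test 3 (in0=0, in1=1, in2=0): fault-free g1=0, g2=1, g3=1, g4=1 → 1; observed 1. Eliminates g4 inverted output.
Only g3 inverted output is consistent with every test.

g3 inverted output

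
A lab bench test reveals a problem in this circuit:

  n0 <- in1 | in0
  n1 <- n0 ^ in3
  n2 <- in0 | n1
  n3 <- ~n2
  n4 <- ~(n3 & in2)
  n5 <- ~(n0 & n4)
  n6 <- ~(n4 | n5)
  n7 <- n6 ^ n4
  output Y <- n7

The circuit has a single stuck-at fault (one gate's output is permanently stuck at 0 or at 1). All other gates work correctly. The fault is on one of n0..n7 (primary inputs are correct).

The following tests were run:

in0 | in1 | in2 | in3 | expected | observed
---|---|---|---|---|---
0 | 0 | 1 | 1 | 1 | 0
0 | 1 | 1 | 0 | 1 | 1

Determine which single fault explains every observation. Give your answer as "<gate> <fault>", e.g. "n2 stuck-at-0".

n0 stuck-at-1

Fault-free values for test 1 (in0=0, in1=0, in2=1, in3=1): n0=0, n1=1, n2=1, n3=0, n4=1, n5=1, n6=0, n7=1, giving Y=1. Observed 0.
Test 1: faults giving observed 0 are {n0 stuck-at-1, n1 stuck-at-0, n2 stuck-at-0, n3 stuck-at-1, n4 stuck-at-0, n6 stuck-at-1, n7 stuck-at-0}.
Test 2 (in0=0, in1=1, in2=1, in3=0): fault-free n0=1, n1=1, n2=1, n3=0, n4=1, n5=0, n6=0, n7=1 → 1; observed 1. Eliminates n1 stuck-at-0, n2 stuck-at-0, n3 stuck-at-1, n4 stuck-at-0, n6 stuck-at-1, n7 stuck-at-0.
Only n0 stuck-at-1 is consistent with every test.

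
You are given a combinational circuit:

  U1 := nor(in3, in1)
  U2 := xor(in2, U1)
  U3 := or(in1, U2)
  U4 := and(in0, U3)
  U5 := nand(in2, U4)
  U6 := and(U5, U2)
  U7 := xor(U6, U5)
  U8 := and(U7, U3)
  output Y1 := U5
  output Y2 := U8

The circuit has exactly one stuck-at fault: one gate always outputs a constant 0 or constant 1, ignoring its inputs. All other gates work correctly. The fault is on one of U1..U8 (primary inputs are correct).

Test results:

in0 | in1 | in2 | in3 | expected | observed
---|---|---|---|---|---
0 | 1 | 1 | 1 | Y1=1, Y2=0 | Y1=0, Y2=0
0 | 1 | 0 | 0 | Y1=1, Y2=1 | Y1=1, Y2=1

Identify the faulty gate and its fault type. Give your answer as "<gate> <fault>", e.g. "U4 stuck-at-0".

Fault-free values for test 1 (in0=0, in1=1, in2=1, in3=1): U1=0, U2=1, U3=1, U4=0, U5=1, U6=1, U7=0, U8=0, giving Y1=1, Y2=0. Observed Y1=0, Y2=0.
Test 1: faults giving observed Y1=0, Y2=0 are {U4 stuck-at-1, U5 stuck-at-0}.
Test 2 (in0=0, in1=1, in2=0, in3=0): fault-free U1=0, U2=0, U3=1, U4=0, U5=1, U6=0, U7=1, U8=1 → Y1=1, Y2=1; observed Y1=1, Y2=1. Eliminates U5 stuck-at-0.
Only U4 stuck-at-1 is consistent with every test.

U4 stuck-at-1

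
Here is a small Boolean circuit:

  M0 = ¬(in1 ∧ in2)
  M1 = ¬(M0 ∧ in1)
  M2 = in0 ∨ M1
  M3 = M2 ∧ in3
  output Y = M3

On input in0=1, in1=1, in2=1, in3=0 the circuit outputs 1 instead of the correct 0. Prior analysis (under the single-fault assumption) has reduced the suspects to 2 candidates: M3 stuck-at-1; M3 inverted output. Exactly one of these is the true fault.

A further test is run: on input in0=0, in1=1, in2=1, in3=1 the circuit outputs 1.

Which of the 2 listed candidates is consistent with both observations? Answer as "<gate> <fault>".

M3 stuck-at-1

Evaluate each candidate on input in0=0, in1=1, in2=1, in3=1:
  M3 stuck-at-1: M0=0, M1=1, M2=1, M3=1 [stuck-at-1] → 1 — matches
  M3 inverted output: M0=0, M1=1, M2=1, M3=0 [inverted output] → 0 — eliminated
Only M3 stuck-at-1 reproduces the observed 1.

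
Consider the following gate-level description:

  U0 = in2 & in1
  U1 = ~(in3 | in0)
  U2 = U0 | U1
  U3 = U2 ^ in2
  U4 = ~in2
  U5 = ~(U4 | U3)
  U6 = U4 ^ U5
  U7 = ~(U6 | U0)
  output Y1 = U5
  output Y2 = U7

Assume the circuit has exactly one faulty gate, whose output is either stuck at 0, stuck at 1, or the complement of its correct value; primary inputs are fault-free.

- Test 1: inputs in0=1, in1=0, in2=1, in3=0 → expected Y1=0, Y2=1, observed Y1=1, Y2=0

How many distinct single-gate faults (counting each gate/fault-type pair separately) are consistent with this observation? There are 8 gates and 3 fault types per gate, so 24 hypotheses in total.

Fault-free: U0=0, U1=0, U2=0, U3=1, U4=0, U5=0, U6=0, U7=1 → Y1=0, Y2=1. Observed Y1=1, Y2=0.
  U0: stuck-at-1, inverted output ✓; others ✗
  U1: stuck-at-1, inverted output ✓; others ✗
  U2: stuck-at-1, inverted output ✓; others ✗
  U3: stuck-at-0, inverted output ✓; others ✗
  U4: none of the 3 fault types match ✗
  U5: stuck-at-1, inverted output ✓; others ✗
  U6: none of the 3 fault types match ✗
  U7: none of the 3 fault types match ✗
Consistent faults: {U0 stuck-at-1, U0 inverted output, U1 stuck-at-1, U1 inverted output, U2 stuck-at-1, U2 inverted output, U3 stuck-at-0, U3 inverted output, U5 stuck-at-1, U5 inverted output} — 10 in all.

10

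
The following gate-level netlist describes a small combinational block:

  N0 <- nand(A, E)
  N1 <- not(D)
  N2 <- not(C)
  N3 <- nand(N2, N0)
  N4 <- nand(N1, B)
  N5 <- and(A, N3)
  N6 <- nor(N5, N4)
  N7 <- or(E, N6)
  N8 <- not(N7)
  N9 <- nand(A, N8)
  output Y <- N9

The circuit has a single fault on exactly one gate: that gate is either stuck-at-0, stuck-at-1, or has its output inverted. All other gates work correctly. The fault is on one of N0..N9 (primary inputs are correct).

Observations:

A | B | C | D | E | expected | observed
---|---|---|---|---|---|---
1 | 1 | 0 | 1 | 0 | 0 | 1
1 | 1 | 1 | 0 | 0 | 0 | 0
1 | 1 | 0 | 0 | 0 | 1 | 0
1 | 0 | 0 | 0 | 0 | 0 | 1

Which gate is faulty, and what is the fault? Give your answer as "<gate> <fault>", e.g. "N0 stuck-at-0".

Fault-free values for test 1 (A=1, B=1, C=0, D=1, E=0): N0=1, N1=0, N2=1, N3=0, N4=1, N5=0, N6=0, N7=0, N8=1, N9=0, giving Y=0. Observed 1.
Test 1: faults giving observed 1 are {N1 stuck-at-1, N1 inverted output, N4 stuck-at-0, N4 inverted output, N6 stuck-at-1, N6 inverted output, N7 stuck-at-1, N7 inverted output, N8 stuck-at-0, N8 inverted output, N9 stuck-at-1, N9 inverted output}.
Test 2 (A=1, B=1, C=1, D=0, E=0): fault-free N0=1, N1=1, N2=0, N3=1, N4=0, N5=1, N6=0, N7=0, N8=1, N9=0 → 0; observed 0. Eliminates N6 stuck-at-1, N6 inverted output, N7 stuck-at-1, N7 inverted output, N8 stuck-at-0, N8 inverted output, N9 stuck-at-1, N9 inverted output.
Test 3 (A=1, B=1, C=0, D=0, E=0): fault-free N0=1, N1=1, N2=1, N3=0, N4=0, N5=0, N6=1, N7=1, N8=0, N9=1 → 1; observed 0. Eliminates N1 stuck-at-1, N4 stuck-at-0.
Test 4 (A=1, B=0, C=0, D=0, E=0): fault-free N0=1, N1=1, N2=1, N3=0, N4=1, N5=0, N6=0, N7=0, N8=1, N9=0 → 0; observed 1. Eliminates N1 inverted output.
Only N4 inverted output is consistent with every test.

N4 inverted output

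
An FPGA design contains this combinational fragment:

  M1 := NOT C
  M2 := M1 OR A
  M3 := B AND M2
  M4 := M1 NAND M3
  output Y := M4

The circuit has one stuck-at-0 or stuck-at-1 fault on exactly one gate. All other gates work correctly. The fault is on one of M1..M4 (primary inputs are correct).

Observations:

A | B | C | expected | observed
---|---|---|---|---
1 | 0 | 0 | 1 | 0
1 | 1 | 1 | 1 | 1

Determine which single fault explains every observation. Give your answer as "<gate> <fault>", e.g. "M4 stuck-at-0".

Fault-free values for test 1 (A=1, B=0, C=0): M1=1, M2=1, M3=0, M4=1, giving Y=1. Observed 0.
Test 1: faults giving observed 0 are {M3 stuck-at-1, M4 stuck-at-0}.
Test 2 (A=1, B=1, C=1): fault-free M1=0, M2=1, M3=1, M4=1 → 1; observed 1. Eliminates M4 stuck-at-0.
Only M3 stuck-at-1 is consistent with every test.

M3 stuck-at-1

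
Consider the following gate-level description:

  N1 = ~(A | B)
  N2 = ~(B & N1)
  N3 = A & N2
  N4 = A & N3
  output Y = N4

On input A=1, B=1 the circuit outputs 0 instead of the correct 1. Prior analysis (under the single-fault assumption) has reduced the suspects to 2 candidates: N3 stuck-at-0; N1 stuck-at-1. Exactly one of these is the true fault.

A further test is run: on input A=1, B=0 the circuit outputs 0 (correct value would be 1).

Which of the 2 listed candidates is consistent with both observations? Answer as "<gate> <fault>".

Evaluate each candidate on input A=1, B=0:
  N3 stuck-at-0: N1=0, N2=1, N3=0 [stuck-at-0], N4=0 → 0 — matches
  N1 stuck-at-1: N1=1 [stuck-at-1], N2=1, N3=1, N4=1 → 1 — eliminated
Only N3 stuck-at-0 reproduces the observed 0.

N3 stuck-at-0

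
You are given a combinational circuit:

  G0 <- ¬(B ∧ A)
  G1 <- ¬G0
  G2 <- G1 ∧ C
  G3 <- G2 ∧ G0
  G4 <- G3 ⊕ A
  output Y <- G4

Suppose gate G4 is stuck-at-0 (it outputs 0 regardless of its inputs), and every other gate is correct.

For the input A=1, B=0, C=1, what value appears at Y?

Propagate with G4 forced: G0=1, G1=0, G2=0, G3=0, G4=0 [stuck-at-0].
So Y = 0. (Without the fault it would be 1.)

0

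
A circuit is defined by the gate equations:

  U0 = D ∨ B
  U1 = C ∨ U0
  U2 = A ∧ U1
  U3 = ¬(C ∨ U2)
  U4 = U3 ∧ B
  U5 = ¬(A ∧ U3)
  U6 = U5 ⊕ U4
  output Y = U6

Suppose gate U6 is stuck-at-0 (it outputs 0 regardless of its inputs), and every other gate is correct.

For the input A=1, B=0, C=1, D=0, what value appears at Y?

Propagate with U6 forced: U0=0, U1=1, U2=1, U3=0, U4=0, U5=1, U6=0 [stuck-at-0].
So Y = 0. (Without the fault it would be 1.)

0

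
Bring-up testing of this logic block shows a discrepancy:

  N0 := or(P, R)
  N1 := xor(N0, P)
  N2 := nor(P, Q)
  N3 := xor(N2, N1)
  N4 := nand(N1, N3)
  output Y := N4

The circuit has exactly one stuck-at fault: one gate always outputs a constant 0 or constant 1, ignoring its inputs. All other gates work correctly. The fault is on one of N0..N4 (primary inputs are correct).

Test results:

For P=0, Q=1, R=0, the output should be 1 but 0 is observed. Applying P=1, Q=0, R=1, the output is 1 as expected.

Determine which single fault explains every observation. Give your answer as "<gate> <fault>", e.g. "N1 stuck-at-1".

Fault-free values for test 1 (P=0, Q=1, R=0): N0=0, N1=0, N2=0, N3=0, N4=1, giving Y=1. Observed 0.
Test 1: faults giving observed 0 are {N0 stuck-at-1, N1 stuck-at-1, N4 stuck-at-0}.
Test 2 (P=1, Q=0, R=1): fault-free N0=1, N1=0, N2=0, N3=0, N4=1 → 1; observed 1. Eliminates N1 stuck-at-1, N4 stuck-at-0.
Only N0 stuck-at-1 is consistent with every test.

N0 stuck-at-1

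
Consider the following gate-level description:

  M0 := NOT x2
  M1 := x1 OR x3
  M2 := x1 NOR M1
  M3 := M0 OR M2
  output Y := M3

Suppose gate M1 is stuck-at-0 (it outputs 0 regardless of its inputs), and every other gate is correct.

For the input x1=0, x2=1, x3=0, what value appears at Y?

Propagate with M1 forced: M0=0, M1=0 [stuck-at-0], M2=1, M3=1.
So Y = 1. (Same as the fault-free value — the fault is masked on this input.)

1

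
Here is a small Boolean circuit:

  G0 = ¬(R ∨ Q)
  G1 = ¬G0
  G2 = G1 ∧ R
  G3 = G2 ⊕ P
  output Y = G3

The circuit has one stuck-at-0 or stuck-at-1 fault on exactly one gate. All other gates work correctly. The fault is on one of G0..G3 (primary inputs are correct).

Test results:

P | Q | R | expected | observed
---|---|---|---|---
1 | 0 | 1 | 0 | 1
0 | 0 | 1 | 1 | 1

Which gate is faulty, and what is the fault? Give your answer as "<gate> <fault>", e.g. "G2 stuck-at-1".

Fault-free values for test 1 (P=1, Q=0, R=1): G0=0, G1=1, G2=1, G3=0, giving Y=0. Observed 1.
Test 1: faults giving observed 1 are {G0 stuck-at-1, G1 stuck-at-0, G2 stuck-at-0, G3 stuck-at-1}.
Test 2 (P=0, Q=0, R=1): fault-free G0=0, G1=1, G2=1, G3=1 → 1; observed 1. Eliminates G0 stuck-at-1, G1 stuck-at-0, G2 stuck-at-0.
Only G3 stuck-at-1 is consistent with every test.

G3 stuck-at-1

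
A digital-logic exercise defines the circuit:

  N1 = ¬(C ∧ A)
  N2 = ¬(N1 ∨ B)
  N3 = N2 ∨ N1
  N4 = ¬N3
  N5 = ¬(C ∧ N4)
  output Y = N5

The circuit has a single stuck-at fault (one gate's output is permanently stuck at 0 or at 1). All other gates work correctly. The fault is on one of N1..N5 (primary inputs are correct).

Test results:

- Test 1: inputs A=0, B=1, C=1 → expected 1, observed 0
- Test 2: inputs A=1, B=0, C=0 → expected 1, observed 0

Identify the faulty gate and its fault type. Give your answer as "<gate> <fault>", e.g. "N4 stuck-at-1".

N5 stuck-at-0

Fault-free values for test 1 (A=0, B=1, C=1): N1=1, N2=0, N3=1, N4=0, N5=1, giving Y=1. Observed 0.
Test 1: faults giving observed 0 are {N1 stuck-at-0, N3 stuck-at-0, N4 stuck-at-1, N5 stuck-at-0}.
Test 2 (A=1, B=0, C=0): fault-free N1=1, N2=0, N3=1, N4=0, N5=1 → 1; observed 0. Eliminates N1 stuck-at-0, N3 stuck-at-0, N4 stuck-at-1.
Only N5 stuck-at-0 is consistent with every test.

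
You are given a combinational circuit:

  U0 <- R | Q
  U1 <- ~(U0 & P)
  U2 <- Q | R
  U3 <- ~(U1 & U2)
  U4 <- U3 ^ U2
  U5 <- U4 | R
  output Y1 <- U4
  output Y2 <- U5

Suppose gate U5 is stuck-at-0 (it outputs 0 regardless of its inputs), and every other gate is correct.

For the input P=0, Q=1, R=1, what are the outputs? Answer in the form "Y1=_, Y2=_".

Propagate with U5 forced: U0=1, U1=1, U2=1, U3=0, U4=1, U5=0 [stuck-at-0].
So the outputs are Y1=1, Y2=0. (Without the fault they would be Y1=1, Y2=1.)

Y1=1, Y2=0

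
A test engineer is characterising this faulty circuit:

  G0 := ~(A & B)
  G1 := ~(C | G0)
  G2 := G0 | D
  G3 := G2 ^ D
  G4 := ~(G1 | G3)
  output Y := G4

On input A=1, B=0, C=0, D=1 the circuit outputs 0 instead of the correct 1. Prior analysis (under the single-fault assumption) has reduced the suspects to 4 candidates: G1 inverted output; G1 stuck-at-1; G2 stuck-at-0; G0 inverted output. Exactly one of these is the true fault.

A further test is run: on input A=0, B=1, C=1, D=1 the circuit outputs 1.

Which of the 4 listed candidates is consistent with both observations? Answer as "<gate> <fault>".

Evaluate each candidate on input A=0, B=1, C=1, D=1:
  G1 inverted output: G0=1, G1=1 [inverted output], G2=1, G3=0, G4=0 → 0 — eliminated
  G1 stuck-at-1: G0=1, G1=1 [stuck-at-1], G2=1, G3=0, G4=0 → 0 — eliminated
  G2 stuck-at-0: G0=1, G1=0, G2=0 [stuck-at-0], G3=1, G4=0 → 0 — eliminated
  G0 inverted output: G0=0 [inverted output], G1=0, G2=1, G3=0, G4=1 → 1 — matches
Only G0 inverted output reproduces the observed 1.

G0 inverted output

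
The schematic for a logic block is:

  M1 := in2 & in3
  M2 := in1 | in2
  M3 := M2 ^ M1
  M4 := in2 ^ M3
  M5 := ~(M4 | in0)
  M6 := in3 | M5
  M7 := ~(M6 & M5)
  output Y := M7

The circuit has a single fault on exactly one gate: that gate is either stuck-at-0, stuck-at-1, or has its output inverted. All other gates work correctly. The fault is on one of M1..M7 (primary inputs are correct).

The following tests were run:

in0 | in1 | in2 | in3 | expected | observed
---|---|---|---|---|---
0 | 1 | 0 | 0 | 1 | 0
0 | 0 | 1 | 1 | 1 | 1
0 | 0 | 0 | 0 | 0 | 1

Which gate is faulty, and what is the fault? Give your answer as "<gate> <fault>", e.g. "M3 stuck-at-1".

Fault-free values for test 1 (in0=0, in1=1, in2=0, in3=0): M1=0, M2=1, M3=1, M4=1, M5=0, M6=0, M7=1, giving Y=1. Observed 0.
Test 1: faults giving observed 0 are {M1 stuck-at-1, M1 inverted output, M2 stuck-at-0, M2 inverted output, M3 stuck-at-0, M3 inverted output, M4 stuck-at-0, M4 inverted output, M5 stuck-at-1, M5 inverted output, M7 stuck-at-0, M7 inverted output}.
Test 2 (in0=0, in1=0, in2=1, in3=1): fault-free M1=1, M2=1, M3=0, M4=1, M5=0, M6=1, M7=1 → 1; observed 1. Eliminates M1 inverted output, M2 stuck-at-0, M2 inverted output, M3 inverted output, M4 stuck-at-0, M4 inverted output, M5 stuck-at-1, M5 inverted output, M7 stuck-at-0, M7 inverted output.
Test 3 (in0=0, in1=0, in2=0, in3=0): fault-free M1=0, M2=0, M3=0, M4=0, M5=1, M6=1, M7=0 → 0; observed 1. Eliminates M3 stuck-at-0.
Only M1 stuck-at-1 is consistent with every test.

M1 stuck-at-1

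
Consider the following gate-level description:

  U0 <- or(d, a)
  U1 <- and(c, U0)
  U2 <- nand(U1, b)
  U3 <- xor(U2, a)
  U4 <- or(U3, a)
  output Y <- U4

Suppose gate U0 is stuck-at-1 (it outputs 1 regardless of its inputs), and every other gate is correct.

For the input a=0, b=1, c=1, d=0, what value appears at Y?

0

Propagate with U0 forced: U0=1 [stuck-at-1], U1=1, U2=0, U3=0, U4=0.
So Y = 0. (Without the fault it would be 1.)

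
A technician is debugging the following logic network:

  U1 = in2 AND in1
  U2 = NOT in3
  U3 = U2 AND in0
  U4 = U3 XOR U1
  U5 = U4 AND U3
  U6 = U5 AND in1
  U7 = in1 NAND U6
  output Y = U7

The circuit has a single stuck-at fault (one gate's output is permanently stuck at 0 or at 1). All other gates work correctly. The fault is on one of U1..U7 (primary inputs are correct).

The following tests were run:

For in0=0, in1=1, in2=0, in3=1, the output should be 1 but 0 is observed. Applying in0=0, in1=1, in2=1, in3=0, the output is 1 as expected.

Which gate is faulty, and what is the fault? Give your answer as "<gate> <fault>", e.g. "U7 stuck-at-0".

U3 stuck-at-1

Fault-free values for test 1 (in0=0, in1=1, in2=0, in3=1): U1=0, U2=0, U3=0, U4=0, U5=0, U6=0, U7=1, giving Y=1. Observed 0.
Test 1: faults giving observed 0 are {U3 stuck-at-1, U5 stuck-at-1, U6 stuck-at-1, U7 stuck-at-0}.
Test 2 (in0=0, in1=1, in2=1, in3=0): fault-free U1=1, U2=1, U3=0, U4=1, U5=0, U6=0, U7=1 → 1; observed 1. Eliminates U5 stuck-at-1, U6 stuck-at-1, U7 stuck-at-0.
Only U3 stuck-at-1 is consistent with every test.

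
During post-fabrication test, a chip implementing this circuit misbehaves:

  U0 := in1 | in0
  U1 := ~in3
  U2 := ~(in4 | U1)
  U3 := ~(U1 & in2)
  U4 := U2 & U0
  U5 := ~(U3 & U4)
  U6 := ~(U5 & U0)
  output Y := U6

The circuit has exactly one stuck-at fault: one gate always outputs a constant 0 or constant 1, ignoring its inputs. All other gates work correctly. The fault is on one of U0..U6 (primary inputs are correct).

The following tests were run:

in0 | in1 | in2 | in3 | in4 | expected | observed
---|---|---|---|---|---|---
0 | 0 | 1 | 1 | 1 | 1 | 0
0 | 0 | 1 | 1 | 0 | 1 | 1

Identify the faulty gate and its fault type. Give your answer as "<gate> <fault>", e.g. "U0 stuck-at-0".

U0 stuck-at-1

Fault-free values for test 1 (in0=0, in1=0, in2=1, in3=1, in4=1): U0=0, U1=0, U2=0, U3=1, U4=0, U5=1, U6=1, giving Y=1. Observed 0.
Test 1: faults giving observed 0 are {U0 stuck-at-1, U6 stuck-at-0}.
Test 2 (in0=0, in1=0, in2=1, in3=1, in4=0): fault-free U0=0, U1=0, U2=1, U3=1, U4=0, U5=1, U6=1 → 1; observed 1. Eliminates U6 stuck-at-0.
Only U0 stuck-at-1 is consistent with every test.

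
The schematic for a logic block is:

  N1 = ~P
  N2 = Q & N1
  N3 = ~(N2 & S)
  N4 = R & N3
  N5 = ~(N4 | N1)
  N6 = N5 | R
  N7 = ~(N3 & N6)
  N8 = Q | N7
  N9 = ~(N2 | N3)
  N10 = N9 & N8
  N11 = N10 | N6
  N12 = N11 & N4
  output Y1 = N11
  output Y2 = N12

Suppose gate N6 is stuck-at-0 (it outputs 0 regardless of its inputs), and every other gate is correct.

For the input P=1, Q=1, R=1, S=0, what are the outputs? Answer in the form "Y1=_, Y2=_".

Y1=0, Y2=0

Propagate with N6 forced: N1=0, N2=0, N3=1, N4=1, N5=0, N6=0 [stuck-at-0], N7=1, N8=1, N9=0, N10=0, N11=0, N12=0.
So the outputs are Y1=0, Y2=0. (Without the fault they would be Y1=1, Y2=1.)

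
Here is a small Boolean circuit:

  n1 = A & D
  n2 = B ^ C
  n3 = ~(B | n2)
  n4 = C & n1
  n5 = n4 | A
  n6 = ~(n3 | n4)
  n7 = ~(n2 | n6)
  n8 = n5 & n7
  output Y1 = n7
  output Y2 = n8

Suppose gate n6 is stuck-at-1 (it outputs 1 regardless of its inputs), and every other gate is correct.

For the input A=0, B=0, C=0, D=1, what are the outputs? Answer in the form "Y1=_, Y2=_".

Propagate with n6 forced: n1=0, n2=0, n3=1, n4=0, n5=0, n6=1 [stuck-at-1], n7=0, n8=0.
So the outputs are Y1=0, Y2=0. (Without the fault they would be Y1=1, Y2=0.)

Y1=0, Y2=0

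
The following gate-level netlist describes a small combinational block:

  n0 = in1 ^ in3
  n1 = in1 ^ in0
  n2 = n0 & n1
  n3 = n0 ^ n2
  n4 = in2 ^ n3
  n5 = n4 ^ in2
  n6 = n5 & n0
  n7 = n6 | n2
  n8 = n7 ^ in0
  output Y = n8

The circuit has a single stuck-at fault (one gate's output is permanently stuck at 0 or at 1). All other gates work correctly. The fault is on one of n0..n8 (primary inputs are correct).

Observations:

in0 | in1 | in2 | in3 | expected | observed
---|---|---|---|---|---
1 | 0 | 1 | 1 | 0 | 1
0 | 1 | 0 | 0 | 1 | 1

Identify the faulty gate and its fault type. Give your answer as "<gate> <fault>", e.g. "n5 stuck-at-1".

n8 stuck-at-1

Fault-free values for test 1 (in0=1, in1=0, in2=1, in3=1): n0=1, n1=1, n2=1, n3=0, n4=1, n5=0, n6=0, n7=1, n8=0, giving Y=0. Observed 1.
Test 1: faults giving observed 1 are {n0 stuck-at-0, n7 stuck-at-0, n8 stuck-at-1}.
Test 2 (in0=0, in1=1, in2=0, in3=0): fault-free n0=1, n1=1, n2=1, n3=0, n4=0, n5=0, n6=0, n7=1, n8=1 → 1; observed 1. Eliminates n0 stuck-at-0, n7 stuck-at-0.
Only n8 stuck-at-1 is consistent with every test.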